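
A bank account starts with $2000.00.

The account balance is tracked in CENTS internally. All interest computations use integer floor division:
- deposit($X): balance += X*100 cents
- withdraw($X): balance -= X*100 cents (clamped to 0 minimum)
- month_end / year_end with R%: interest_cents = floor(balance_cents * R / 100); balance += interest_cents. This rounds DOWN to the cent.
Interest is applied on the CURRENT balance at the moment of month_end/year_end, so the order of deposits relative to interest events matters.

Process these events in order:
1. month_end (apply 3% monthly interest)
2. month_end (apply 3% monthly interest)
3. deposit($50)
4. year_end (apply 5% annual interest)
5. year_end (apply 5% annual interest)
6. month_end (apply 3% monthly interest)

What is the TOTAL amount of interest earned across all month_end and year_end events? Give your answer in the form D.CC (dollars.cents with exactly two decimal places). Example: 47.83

Answer: 416.23

Derivation:
After 1 (month_end (apply 3% monthly interest)): balance=$2060.00 total_interest=$60.00
After 2 (month_end (apply 3% monthly interest)): balance=$2121.80 total_interest=$121.80
After 3 (deposit($50)): balance=$2171.80 total_interest=$121.80
After 4 (year_end (apply 5% annual interest)): balance=$2280.39 total_interest=$230.39
After 5 (year_end (apply 5% annual interest)): balance=$2394.40 total_interest=$344.40
After 6 (month_end (apply 3% monthly interest)): balance=$2466.23 total_interest=$416.23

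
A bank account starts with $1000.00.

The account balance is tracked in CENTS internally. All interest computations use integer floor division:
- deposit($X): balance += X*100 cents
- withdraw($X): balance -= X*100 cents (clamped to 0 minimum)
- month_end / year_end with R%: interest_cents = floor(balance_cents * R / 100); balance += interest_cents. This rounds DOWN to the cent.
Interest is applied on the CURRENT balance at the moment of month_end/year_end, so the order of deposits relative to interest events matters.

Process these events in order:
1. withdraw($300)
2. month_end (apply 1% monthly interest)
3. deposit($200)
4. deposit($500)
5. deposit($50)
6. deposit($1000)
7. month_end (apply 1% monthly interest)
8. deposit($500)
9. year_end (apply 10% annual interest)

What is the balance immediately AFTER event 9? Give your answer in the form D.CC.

Answer: 3279.72

Derivation:
After 1 (withdraw($300)): balance=$700.00 total_interest=$0.00
After 2 (month_end (apply 1% monthly interest)): balance=$707.00 total_interest=$7.00
After 3 (deposit($200)): balance=$907.00 total_interest=$7.00
After 4 (deposit($500)): balance=$1407.00 total_interest=$7.00
After 5 (deposit($50)): balance=$1457.00 total_interest=$7.00
After 6 (deposit($1000)): balance=$2457.00 total_interest=$7.00
After 7 (month_end (apply 1% monthly interest)): balance=$2481.57 total_interest=$31.57
After 8 (deposit($500)): balance=$2981.57 total_interest=$31.57
After 9 (year_end (apply 10% annual interest)): balance=$3279.72 total_interest=$329.72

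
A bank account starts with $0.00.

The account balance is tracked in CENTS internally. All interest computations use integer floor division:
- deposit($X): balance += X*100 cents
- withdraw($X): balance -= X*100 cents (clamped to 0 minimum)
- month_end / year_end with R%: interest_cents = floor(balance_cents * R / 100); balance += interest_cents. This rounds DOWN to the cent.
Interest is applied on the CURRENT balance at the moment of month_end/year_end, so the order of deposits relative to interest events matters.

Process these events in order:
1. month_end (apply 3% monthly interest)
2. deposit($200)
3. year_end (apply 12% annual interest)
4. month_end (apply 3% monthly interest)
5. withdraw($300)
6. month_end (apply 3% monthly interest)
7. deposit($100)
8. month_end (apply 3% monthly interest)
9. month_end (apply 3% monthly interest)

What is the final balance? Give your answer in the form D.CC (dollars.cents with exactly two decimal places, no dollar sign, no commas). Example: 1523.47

After 1 (month_end (apply 3% monthly interest)): balance=$0.00 total_interest=$0.00
After 2 (deposit($200)): balance=$200.00 total_interest=$0.00
After 3 (year_end (apply 12% annual interest)): balance=$224.00 total_interest=$24.00
After 4 (month_end (apply 3% monthly interest)): balance=$230.72 total_interest=$30.72
After 5 (withdraw($300)): balance=$0.00 total_interest=$30.72
After 6 (month_end (apply 3% monthly interest)): balance=$0.00 total_interest=$30.72
After 7 (deposit($100)): balance=$100.00 total_interest=$30.72
After 8 (month_end (apply 3% monthly interest)): balance=$103.00 total_interest=$33.72
After 9 (month_end (apply 3% monthly interest)): balance=$106.09 total_interest=$36.81

Answer: 106.09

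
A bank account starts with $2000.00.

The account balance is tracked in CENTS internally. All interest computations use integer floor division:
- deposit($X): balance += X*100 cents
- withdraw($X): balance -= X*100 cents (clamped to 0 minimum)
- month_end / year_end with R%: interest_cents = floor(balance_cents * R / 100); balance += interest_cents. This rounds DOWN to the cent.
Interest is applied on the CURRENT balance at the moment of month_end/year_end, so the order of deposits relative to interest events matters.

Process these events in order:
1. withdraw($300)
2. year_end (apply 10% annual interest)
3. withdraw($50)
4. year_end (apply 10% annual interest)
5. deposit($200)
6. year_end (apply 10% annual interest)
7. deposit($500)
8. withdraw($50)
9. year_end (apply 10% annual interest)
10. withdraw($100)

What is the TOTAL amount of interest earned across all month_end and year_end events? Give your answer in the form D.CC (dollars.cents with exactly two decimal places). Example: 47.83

Answer: 859.42

Derivation:
After 1 (withdraw($300)): balance=$1700.00 total_interest=$0.00
After 2 (year_end (apply 10% annual interest)): balance=$1870.00 total_interest=$170.00
After 3 (withdraw($50)): balance=$1820.00 total_interest=$170.00
After 4 (year_end (apply 10% annual interest)): balance=$2002.00 total_interest=$352.00
After 5 (deposit($200)): balance=$2202.00 total_interest=$352.00
After 6 (year_end (apply 10% annual interest)): balance=$2422.20 total_interest=$572.20
After 7 (deposit($500)): balance=$2922.20 total_interest=$572.20
After 8 (withdraw($50)): balance=$2872.20 total_interest=$572.20
After 9 (year_end (apply 10% annual interest)): balance=$3159.42 total_interest=$859.42
After 10 (withdraw($100)): balance=$3059.42 total_interest=$859.42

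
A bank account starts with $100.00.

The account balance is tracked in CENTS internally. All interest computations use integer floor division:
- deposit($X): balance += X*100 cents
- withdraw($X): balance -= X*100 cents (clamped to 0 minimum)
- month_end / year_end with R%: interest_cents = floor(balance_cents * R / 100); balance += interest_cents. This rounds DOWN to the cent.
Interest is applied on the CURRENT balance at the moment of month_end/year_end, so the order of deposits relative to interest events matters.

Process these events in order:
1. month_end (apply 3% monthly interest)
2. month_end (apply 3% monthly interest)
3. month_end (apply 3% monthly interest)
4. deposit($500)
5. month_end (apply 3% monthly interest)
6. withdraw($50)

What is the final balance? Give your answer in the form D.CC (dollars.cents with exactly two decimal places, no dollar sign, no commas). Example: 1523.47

After 1 (month_end (apply 3% monthly interest)): balance=$103.00 total_interest=$3.00
After 2 (month_end (apply 3% monthly interest)): balance=$106.09 total_interest=$6.09
After 3 (month_end (apply 3% monthly interest)): balance=$109.27 total_interest=$9.27
After 4 (deposit($500)): balance=$609.27 total_interest=$9.27
After 5 (month_end (apply 3% monthly interest)): balance=$627.54 total_interest=$27.54
After 6 (withdraw($50)): balance=$577.54 total_interest=$27.54

Answer: 577.54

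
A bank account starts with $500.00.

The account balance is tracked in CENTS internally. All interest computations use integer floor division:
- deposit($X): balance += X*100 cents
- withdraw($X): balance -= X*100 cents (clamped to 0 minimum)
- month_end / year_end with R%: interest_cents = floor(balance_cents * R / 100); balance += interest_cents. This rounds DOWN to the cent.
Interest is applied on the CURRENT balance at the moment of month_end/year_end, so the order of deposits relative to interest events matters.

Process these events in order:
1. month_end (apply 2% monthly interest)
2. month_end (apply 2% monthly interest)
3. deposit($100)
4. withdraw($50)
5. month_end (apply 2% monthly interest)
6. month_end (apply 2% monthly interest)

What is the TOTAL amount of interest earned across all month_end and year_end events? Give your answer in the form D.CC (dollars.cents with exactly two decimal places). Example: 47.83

Answer: 43.23

Derivation:
After 1 (month_end (apply 2% monthly interest)): balance=$510.00 total_interest=$10.00
After 2 (month_end (apply 2% monthly interest)): balance=$520.20 total_interest=$20.20
After 3 (deposit($100)): balance=$620.20 total_interest=$20.20
After 4 (withdraw($50)): balance=$570.20 total_interest=$20.20
After 5 (month_end (apply 2% monthly interest)): balance=$581.60 total_interest=$31.60
After 6 (month_end (apply 2% monthly interest)): balance=$593.23 total_interest=$43.23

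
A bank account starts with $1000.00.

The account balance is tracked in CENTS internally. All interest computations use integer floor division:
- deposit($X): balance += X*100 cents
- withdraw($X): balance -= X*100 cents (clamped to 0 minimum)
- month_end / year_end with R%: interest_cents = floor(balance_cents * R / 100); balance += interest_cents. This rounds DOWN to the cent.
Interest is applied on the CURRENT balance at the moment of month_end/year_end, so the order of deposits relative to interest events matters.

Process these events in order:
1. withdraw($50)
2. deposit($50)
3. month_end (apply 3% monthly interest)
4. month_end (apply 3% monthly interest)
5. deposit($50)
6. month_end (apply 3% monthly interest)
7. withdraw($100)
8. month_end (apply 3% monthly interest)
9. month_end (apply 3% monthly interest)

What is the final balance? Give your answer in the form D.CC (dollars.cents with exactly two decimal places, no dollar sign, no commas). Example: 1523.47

After 1 (withdraw($50)): balance=$950.00 total_interest=$0.00
After 2 (deposit($50)): balance=$1000.00 total_interest=$0.00
After 3 (month_end (apply 3% monthly interest)): balance=$1030.00 total_interest=$30.00
After 4 (month_end (apply 3% monthly interest)): balance=$1060.90 total_interest=$60.90
After 5 (deposit($50)): balance=$1110.90 total_interest=$60.90
After 6 (month_end (apply 3% monthly interest)): balance=$1144.22 total_interest=$94.22
After 7 (withdraw($100)): balance=$1044.22 total_interest=$94.22
After 8 (month_end (apply 3% monthly interest)): balance=$1075.54 total_interest=$125.54
After 9 (month_end (apply 3% monthly interest)): balance=$1107.80 total_interest=$157.80

Answer: 1107.80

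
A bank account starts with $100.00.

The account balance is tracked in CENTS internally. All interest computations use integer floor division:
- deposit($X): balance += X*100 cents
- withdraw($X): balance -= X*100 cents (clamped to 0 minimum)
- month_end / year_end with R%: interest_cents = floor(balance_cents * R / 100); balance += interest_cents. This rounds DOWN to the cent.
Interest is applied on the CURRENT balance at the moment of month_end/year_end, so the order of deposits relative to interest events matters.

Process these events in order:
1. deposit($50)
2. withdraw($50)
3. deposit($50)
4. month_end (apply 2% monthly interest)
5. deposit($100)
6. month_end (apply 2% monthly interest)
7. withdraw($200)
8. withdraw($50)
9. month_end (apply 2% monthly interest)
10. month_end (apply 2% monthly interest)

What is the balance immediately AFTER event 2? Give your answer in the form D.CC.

Answer: 100.00

Derivation:
After 1 (deposit($50)): balance=$150.00 total_interest=$0.00
After 2 (withdraw($50)): balance=$100.00 total_interest=$0.00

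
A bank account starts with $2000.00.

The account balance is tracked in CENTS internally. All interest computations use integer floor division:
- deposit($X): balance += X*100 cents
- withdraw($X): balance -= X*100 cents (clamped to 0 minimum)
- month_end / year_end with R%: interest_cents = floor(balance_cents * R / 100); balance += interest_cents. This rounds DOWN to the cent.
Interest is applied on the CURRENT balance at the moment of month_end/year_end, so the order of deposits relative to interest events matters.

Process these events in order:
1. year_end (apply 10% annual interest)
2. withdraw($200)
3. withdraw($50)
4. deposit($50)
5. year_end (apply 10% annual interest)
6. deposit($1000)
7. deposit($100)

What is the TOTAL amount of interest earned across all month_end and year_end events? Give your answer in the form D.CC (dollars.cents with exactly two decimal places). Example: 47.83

Answer: 400.00

Derivation:
After 1 (year_end (apply 10% annual interest)): balance=$2200.00 total_interest=$200.00
After 2 (withdraw($200)): balance=$2000.00 total_interest=$200.00
After 3 (withdraw($50)): balance=$1950.00 total_interest=$200.00
After 4 (deposit($50)): balance=$2000.00 total_interest=$200.00
After 5 (year_end (apply 10% annual interest)): balance=$2200.00 total_interest=$400.00
After 6 (deposit($1000)): balance=$3200.00 total_interest=$400.00
After 7 (deposit($100)): balance=$3300.00 total_interest=$400.00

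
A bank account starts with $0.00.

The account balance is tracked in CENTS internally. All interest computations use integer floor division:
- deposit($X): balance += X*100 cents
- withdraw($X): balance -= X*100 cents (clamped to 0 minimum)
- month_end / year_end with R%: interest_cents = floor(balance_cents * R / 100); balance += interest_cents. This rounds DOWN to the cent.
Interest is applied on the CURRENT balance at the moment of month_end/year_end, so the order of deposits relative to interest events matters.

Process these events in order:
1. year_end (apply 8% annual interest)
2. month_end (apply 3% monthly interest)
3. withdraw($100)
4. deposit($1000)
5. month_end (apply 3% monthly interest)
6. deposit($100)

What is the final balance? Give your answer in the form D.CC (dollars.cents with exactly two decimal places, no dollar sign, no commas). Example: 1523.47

After 1 (year_end (apply 8% annual interest)): balance=$0.00 total_interest=$0.00
After 2 (month_end (apply 3% monthly interest)): balance=$0.00 total_interest=$0.00
After 3 (withdraw($100)): balance=$0.00 total_interest=$0.00
After 4 (deposit($1000)): balance=$1000.00 total_interest=$0.00
After 5 (month_end (apply 3% monthly interest)): balance=$1030.00 total_interest=$30.00
After 6 (deposit($100)): balance=$1130.00 total_interest=$30.00

Answer: 1130.00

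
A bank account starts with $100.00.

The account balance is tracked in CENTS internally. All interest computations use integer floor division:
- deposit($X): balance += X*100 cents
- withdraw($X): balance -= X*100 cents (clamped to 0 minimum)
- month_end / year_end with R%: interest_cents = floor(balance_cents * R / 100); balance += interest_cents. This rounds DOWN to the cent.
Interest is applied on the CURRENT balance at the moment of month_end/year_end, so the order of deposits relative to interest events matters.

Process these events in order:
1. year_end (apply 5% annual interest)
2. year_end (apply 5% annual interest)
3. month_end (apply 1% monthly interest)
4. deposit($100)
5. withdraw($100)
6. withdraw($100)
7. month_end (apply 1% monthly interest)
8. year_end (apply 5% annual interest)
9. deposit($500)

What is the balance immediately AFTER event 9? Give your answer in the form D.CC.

Answer: 512.03

Derivation:
After 1 (year_end (apply 5% annual interest)): balance=$105.00 total_interest=$5.00
After 2 (year_end (apply 5% annual interest)): balance=$110.25 total_interest=$10.25
After 3 (month_end (apply 1% monthly interest)): balance=$111.35 total_interest=$11.35
After 4 (deposit($100)): balance=$211.35 total_interest=$11.35
After 5 (withdraw($100)): balance=$111.35 total_interest=$11.35
After 6 (withdraw($100)): balance=$11.35 total_interest=$11.35
After 7 (month_end (apply 1% monthly interest)): balance=$11.46 total_interest=$11.46
After 8 (year_end (apply 5% annual interest)): balance=$12.03 total_interest=$12.03
After 9 (deposit($500)): balance=$512.03 total_interest=$12.03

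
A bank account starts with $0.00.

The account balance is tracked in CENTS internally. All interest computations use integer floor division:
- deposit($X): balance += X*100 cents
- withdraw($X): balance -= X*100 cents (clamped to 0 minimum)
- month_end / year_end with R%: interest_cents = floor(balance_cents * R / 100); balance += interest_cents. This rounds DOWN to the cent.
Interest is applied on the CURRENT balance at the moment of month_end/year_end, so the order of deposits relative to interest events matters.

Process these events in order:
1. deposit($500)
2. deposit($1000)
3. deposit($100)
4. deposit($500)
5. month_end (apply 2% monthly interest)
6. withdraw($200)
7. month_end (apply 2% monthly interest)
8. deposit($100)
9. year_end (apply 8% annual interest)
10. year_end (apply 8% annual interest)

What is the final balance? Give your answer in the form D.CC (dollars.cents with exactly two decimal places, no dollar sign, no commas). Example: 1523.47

After 1 (deposit($500)): balance=$500.00 total_interest=$0.00
After 2 (deposit($1000)): balance=$1500.00 total_interest=$0.00
After 3 (deposit($100)): balance=$1600.00 total_interest=$0.00
After 4 (deposit($500)): balance=$2100.00 total_interest=$0.00
After 5 (month_end (apply 2% monthly interest)): balance=$2142.00 total_interest=$42.00
After 6 (withdraw($200)): balance=$1942.00 total_interest=$42.00
After 7 (month_end (apply 2% monthly interest)): balance=$1980.84 total_interest=$80.84
After 8 (deposit($100)): balance=$2080.84 total_interest=$80.84
After 9 (year_end (apply 8% annual interest)): balance=$2247.30 total_interest=$247.30
After 10 (year_end (apply 8% annual interest)): balance=$2427.08 total_interest=$427.08

Answer: 2427.08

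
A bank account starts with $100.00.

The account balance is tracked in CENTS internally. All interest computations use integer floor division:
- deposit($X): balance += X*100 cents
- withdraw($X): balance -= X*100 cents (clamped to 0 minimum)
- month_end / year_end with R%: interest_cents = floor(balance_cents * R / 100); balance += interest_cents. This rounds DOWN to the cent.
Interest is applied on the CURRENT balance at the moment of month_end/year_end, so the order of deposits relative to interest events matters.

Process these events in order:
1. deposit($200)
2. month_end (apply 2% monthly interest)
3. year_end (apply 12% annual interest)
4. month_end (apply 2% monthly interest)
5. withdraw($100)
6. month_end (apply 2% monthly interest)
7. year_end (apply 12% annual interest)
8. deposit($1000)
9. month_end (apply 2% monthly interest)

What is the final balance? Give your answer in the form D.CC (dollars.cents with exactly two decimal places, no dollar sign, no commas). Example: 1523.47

Answer: 1310.80

Derivation:
After 1 (deposit($200)): balance=$300.00 total_interest=$0.00
After 2 (month_end (apply 2% monthly interest)): balance=$306.00 total_interest=$6.00
After 3 (year_end (apply 12% annual interest)): balance=$342.72 total_interest=$42.72
After 4 (month_end (apply 2% monthly interest)): balance=$349.57 total_interest=$49.57
After 5 (withdraw($100)): balance=$249.57 total_interest=$49.57
After 6 (month_end (apply 2% monthly interest)): balance=$254.56 total_interest=$54.56
After 7 (year_end (apply 12% annual interest)): balance=$285.10 total_interest=$85.10
After 8 (deposit($1000)): balance=$1285.10 total_interest=$85.10
After 9 (month_end (apply 2% monthly interest)): balance=$1310.80 total_interest=$110.80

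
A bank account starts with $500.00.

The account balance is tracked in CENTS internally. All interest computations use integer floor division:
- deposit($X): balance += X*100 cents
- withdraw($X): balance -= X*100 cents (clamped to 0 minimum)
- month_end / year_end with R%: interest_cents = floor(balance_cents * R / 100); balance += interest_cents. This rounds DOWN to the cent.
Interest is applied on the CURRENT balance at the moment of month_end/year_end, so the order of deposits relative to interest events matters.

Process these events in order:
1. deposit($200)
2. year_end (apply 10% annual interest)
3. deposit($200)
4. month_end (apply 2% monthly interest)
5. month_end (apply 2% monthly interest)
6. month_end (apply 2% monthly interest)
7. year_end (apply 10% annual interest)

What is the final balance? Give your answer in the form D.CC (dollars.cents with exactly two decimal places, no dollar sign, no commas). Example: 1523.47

Answer: 1132.29

Derivation:
After 1 (deposit($200)): balance=$700.00 total_interest=$0.00
After 2 (year_end (apply 10% annual interest)): balance=$770.00 total_interest=$70.00
After 3 (deposit($200)): balance=$970.00 total_interest=$70.00
After 4 (month_end (apply 2% monthly interest)): balance=$989.40 total_interest=$89.40
After 5 (month_end (apply 2% monthly interest)): balance=$1009.18 total_interest=$109.18
After 6 (month_end (apply 2% monthly interest)): balance=$1029.36 total_interest=$129.36
After 7 (year_end (apply 10% annual interest)): balance=$1132.29 total_interest=$232.29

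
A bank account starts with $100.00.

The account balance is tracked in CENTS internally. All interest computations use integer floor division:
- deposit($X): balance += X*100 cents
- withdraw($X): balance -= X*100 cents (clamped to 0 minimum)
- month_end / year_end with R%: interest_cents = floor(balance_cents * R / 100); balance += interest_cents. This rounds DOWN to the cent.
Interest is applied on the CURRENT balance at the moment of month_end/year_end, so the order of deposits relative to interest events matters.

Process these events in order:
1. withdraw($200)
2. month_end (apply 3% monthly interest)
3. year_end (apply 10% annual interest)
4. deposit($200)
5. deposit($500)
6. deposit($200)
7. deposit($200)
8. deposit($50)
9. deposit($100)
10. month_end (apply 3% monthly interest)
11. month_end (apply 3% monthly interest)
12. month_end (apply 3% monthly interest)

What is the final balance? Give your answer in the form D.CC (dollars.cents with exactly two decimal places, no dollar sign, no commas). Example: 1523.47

Answer: 1365.90

Derivation:
After 1 (withdraw($200)): balance=$0.00 total_interest=$0.00
After 2 (month_end (apply 3% monthly interest)): balance=$0.00 total_interest=$0.00
After 3 (year_end (apply 10% annual interest)): balance=$0.00 total_interest=$0.00
After 4 (deposit($200)): balance=$200.00 total_interest=$0.00
After 5 (deposit($500)): balance=$700.00 total_interest=$0.00
After 6 (deposit($200)): balance=$900.00 total_interest=$0.00
After 7 (deposit($200)): balance=$1100.00 total_interest=$0.00
After 8 (deposit($50)): balance=$1150.00 total_interest=$0.00
After 9 (deposit($100)): balance=$1250.00 total_interest=$0.00
After 10 (month_end (apply 3% monthly interest)): balance=$1287.50 total_interest=$37.50
After 11 (month_end (apply 3% monthly interest)): balance=$1326.12 total_interest=$76.12
After 12 (month_end (apply 3% monthly interest)): balance=$1365.90 total_interest=$115.90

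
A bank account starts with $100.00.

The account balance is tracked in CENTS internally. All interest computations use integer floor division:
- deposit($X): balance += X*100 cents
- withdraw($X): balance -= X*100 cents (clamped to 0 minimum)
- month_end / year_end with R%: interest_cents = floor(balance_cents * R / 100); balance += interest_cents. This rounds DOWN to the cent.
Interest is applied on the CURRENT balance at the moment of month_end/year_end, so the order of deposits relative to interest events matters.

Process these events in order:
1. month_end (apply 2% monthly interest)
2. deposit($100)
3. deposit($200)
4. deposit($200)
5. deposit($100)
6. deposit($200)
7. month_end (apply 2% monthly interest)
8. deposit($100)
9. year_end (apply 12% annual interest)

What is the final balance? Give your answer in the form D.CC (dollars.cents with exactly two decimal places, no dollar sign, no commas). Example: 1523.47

Answer: 1142.44

Derivation:
After 1 (month_end (apply 2% monthly interest)): balance=$102.00 total_interest=$2.00
After 2 (deposit($100)): balance=$202.00 total_interest=$2.00
After 3 (deposit($200)): balance=$402.00 total_interest=$2.00
After 4 (deposit($200)): balance=$602.00 total_interest=$2.00
After 5 (deposit($100)): balance=$702.00 total_interest=$2.00
After 6 (deposit($200)): balance=$902.00 total_interest=$2.00
After 7 (month_end (apply 2% monthly interest)): balance=$920.04 total_interest=$20.04
After 8 (deposit($100)): balance=$1020.04 total_interest=$20.04
After 9 (year_end (apply 12% annual interest)): balance=$1142.44 total_interest=$142.44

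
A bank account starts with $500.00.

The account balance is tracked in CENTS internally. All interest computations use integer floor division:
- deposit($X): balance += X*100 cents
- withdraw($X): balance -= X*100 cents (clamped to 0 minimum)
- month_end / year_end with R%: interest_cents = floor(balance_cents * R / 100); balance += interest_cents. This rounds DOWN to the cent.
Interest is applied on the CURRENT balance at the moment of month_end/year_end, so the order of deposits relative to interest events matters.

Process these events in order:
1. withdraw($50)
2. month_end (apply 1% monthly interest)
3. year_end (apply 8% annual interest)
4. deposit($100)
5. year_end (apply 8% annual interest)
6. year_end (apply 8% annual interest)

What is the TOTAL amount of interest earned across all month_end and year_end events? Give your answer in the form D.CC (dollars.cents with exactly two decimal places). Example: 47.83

Answer: 139.16

Derivation:
After 1 (withdraw($50)): balance=$450.00 total_interest=$0.00
After 2 (month_end (apply 1% monthly interest)): balance=$454.50 total_interest=$4.50
After 3 (year_end (apply 8% annual interest)): balance=$490.86 total_interest=$40.86
After 4 (deposit($100)): balance=$590.86 total_interest=$40.86
After 5 (year_end (apply 8% annual interest)): balance=$638.12 total_interest=$88.12
After 6 (year_end (apply 8% annual interest)): balance=$689.16 total_interest=$139.16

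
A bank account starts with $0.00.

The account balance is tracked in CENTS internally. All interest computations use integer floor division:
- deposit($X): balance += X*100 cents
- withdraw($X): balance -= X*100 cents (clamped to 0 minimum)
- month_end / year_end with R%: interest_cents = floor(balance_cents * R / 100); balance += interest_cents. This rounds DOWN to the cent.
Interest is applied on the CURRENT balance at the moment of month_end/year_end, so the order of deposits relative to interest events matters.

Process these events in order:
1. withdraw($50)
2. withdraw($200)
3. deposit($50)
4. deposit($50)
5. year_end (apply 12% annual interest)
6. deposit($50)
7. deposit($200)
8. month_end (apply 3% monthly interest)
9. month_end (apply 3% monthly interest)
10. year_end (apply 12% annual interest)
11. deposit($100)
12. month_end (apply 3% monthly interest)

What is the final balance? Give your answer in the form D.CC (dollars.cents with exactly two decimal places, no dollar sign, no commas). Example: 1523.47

Answer: 546.02

Derivation:
After 1 (withdraw($50)): balance=$0.00 total_interest=$0.00
After 2 (withdraw($200)): balance=$0.00 total_interest=$0.00
After 3 (deposit($50)): balance=$50.00 total_interest=$0.00
After 4 (deposit($50)): balance=$100.00 total_interest=$0.00
After 5 (year_end (apply 12% annual interest)): balance=$112.00 total_interest=$12.00
After 6 (deposit($50)): balance=$162.00 total_interest=$12.00
After 7 (deposit($200)): balance=$362.00 total_interest=$12.00
After 8 (month_end (apply 3% monthly interest)): balance=$372.86 total_interest=$22.86
After 9 (month_end (apply 3% monthly interest)): balance=$384.04 total_interest=$34.04
After 10 (year_end (apply 12% annual interest)): balance=$430.12 total_interest=$80.12
After 11 (deposit($100)): balance=$530.12 total_interest=$80.12
After 12 (month_end (apply 3% monthly interest)): balance=$546.02 total_interest=$96.02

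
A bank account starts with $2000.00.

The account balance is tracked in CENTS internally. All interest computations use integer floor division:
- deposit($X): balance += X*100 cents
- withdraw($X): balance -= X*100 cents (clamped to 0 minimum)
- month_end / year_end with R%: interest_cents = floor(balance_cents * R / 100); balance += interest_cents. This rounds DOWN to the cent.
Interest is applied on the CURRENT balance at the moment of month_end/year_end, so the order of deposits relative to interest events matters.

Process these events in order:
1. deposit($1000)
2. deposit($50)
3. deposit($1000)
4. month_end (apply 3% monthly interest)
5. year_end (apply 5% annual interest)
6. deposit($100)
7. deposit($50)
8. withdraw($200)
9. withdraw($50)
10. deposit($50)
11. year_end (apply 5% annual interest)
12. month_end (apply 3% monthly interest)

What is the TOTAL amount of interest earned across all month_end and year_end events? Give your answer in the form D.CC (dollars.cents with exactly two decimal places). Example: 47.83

After 1 (deposit($1000)): balance=$3000.00 total_interest=$0.00
After 2 (deposit($50)): balance=$3050.00 total_interest=$0.00
After 3 (deposit($1000)): balance=$4050.00 total_interest=$0.00
After 4 (month_end (apply 3% monthly interest)): balance=$4171.50 total_interest=$121.50
After 5 (year_end (apply 5% annual interest)): balance=$4380.07 total_interest=$330.07
After 6 (deposit($100)): balance=$4480.07 total_interest=$330.07
After 7 (deposit($50)): balance=$4530.07 total_interest=$330.07
After 8 (withdraw($200)): balance=$4330.07 total_interest=$330.07
After 9 (withdraw($50)): balance=$4280.07 total_interest=$330.07
After 10 (deposit($50)): balance=$4330.07 total_interest=$330.07
After 11 (year_end (apply 5% annual interest)): balance=$4546.57 total_interest=$546.57
After 12 (month_end (apply 3% monthly interest)): balance=$4682.96 total_interest=$682.96

Answer: 682.96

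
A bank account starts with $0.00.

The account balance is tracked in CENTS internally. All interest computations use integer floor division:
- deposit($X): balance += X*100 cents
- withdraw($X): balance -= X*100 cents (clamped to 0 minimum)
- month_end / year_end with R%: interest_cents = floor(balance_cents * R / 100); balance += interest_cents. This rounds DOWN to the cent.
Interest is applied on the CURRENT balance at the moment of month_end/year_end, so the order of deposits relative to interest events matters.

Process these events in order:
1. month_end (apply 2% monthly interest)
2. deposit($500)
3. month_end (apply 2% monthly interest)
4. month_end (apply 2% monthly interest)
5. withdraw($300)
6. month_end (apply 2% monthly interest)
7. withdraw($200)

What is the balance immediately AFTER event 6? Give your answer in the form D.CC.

Answer: 224.60

Derivation:
After 1 (month_end (apply 2% monthly interest)): balance=$0.00 total_interest=$0.00
After 2 (deposit($500)): balance=$500.00 total_interest=$0.00
After 3 (month_end (apply 2% monthly interest)): balance=$510.00 total_interest=$10.00
After 4 (month_end (apply 2% monthly interest)): balance=$520.20 total_interest=$20.20
After 5 (withdraw($300)): balance=$220.20 total_interest=$20.20
After 6 (month_end (apply 2% monthly interest)): balance=$224.60 total_interest=$24.60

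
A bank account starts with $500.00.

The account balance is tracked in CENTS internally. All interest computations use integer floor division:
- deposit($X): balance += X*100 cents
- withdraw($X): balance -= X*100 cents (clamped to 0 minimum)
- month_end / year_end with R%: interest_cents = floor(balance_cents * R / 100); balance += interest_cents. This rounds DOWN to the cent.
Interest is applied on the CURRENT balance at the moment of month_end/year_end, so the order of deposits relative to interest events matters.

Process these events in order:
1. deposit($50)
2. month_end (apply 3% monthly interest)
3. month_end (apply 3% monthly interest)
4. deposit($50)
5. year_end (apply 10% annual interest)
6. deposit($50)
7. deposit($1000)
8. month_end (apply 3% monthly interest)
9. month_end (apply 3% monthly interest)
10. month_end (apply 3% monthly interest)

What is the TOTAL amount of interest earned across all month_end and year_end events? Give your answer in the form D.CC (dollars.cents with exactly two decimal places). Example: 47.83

After 1 (deposit($50)): balance=$550.00 total_interest=$0.00
After 2 (month_end (apply 3% monthly interest)): balance=$566.50 total_interest=$16.50
After 3 (month_end (apply 3% monthly interest)): balance=$583.49 total_interest=$33.49
After 4 (deposit($50)): balance=$633.49 total_interest=$33.49
After 5 (year_end (apply 10% annual interest)): balance=$696.83 total_interest=$96.83
After 6 (deposit($50)): balance=$746.83 total_interest=$96.83
After 7 (deposit($1000)): balance=$1746.83 total_interest=$96.83
After 8 (month_end (apply 3% monthly interest)): balance=$1799.23 total_interest=$149.23
After 9 (month_end (apply 3% monthly interest)): balance=$1853.20 total_interest=$203.20
After 10 (month_end (apply 3% monthly interest)): balance=$1908.79 total_interest=$258.79

Answer: 258.79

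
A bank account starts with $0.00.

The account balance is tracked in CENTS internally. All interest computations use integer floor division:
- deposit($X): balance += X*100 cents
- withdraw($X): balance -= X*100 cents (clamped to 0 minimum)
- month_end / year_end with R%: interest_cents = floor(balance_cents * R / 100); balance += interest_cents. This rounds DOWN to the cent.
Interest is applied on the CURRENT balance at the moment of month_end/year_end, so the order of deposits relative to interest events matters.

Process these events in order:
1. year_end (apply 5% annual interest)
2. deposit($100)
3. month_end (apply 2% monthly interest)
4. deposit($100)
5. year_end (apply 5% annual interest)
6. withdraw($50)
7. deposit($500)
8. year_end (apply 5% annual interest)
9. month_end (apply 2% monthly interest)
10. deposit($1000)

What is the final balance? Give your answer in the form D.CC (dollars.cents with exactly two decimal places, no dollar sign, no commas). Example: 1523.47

Answer: 1709.10

Derivation:
After 1 (year_end (apply 5% annual interest)): balance=$0.00 total_interest=$0.00
After 2 (deposit($100)): balance=$100.00 total_interest=$0.00
After 3 (month_end (apply 2% monthly interest)): balance=$102.00 total_interest=$2.00
After 4 (deposit($100)): balance=$202.00 total_interest=$2.00
After 5 (year_end (apply 5% annual interest)): balance=$212.10 total_interest=$12.10
After 6 (withdraw($50)): balance=$162.10 total_interest=$12.10
After 7 (deposit($500)): balance=$662.10 total_interest=$12.10
After 8 (year_end (apply 5% annual interest)): balance=$695.20 total_interest=$45.20
After 9 (month_end (apply 2% monthly interest)): balance=$709.10 total_interest=$59.10
After 10 (deposit($1000)): balance=$1709.10 total_interest=$59.10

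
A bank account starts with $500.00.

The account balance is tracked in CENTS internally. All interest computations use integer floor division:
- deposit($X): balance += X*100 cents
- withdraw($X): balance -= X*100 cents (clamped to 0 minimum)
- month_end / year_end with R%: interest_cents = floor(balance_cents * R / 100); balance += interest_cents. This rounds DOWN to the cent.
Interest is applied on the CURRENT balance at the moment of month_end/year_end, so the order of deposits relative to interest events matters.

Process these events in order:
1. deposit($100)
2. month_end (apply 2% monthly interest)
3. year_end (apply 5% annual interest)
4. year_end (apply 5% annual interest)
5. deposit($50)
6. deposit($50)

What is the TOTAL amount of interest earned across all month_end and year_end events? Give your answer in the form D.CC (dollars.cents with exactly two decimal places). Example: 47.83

Answer: 74.73

Derivation:
After 1 (deposit($100)): balance=$600.00 total_interest=$0.00
After 2 (month_end (apply 2% monthly interest)): balance=$612.00 total_interest=$12.00
After 3 (year_end (apply 5% annual interest)): balance=$642.60 total_interest=$42.60
After 4 (year_end (apply 5% annual interest)): balance=$674.73 total_interest=$74.73
After 5 (deposit($50)): balance=$724.73 total_interest=$74.73
After 6 (deposit($50)): balance=$774.73 total_interest=$74.73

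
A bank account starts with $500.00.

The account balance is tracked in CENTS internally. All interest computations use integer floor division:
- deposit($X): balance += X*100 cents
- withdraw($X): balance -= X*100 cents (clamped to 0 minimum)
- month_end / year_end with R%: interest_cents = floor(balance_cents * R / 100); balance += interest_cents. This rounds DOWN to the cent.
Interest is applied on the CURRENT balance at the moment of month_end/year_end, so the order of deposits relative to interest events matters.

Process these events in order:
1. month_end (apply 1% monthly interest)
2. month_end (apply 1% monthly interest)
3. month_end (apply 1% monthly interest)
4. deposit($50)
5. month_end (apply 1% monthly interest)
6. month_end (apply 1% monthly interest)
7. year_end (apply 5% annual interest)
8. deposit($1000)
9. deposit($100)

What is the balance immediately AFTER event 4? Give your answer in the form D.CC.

After 1 (month_end (apply 1% monthly interest)): balance=$505.00 total_interest=$5.00
After 2 (month_end (apply 1% monthly interest)): balance=$510.05 total_interest=$10.05
After 3 (month_end (apply 1% monthly interest)): balance=$515.15 total_interest=$15.15
After 4 (deposit($50)): balance=$565.15 total_interest=$15.15

Answer: 565.15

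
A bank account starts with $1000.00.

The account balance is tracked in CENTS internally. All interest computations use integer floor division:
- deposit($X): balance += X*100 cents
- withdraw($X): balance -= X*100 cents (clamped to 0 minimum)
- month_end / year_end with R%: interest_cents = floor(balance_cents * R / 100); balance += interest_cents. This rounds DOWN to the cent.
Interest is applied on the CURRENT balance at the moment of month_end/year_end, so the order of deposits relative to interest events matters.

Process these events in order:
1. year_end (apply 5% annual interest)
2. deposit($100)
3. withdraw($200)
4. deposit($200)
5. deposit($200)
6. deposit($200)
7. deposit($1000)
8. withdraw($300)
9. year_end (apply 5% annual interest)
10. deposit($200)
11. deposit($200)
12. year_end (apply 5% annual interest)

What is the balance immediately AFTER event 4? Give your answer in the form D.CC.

Answer: 1150.00

Derivation:
After 1 (year_end (apply 5% annual interest)): balance=$1050.00 total_interest=$50.00
After 2 (deposit($100)): balance=$1150.00 total_interest=$50.00
After 3 (withdraw($200)): balance=$950.00 total_interest=$50.00
After 4 (deposit($200)): balance=$1150.00 total_interest=$50.00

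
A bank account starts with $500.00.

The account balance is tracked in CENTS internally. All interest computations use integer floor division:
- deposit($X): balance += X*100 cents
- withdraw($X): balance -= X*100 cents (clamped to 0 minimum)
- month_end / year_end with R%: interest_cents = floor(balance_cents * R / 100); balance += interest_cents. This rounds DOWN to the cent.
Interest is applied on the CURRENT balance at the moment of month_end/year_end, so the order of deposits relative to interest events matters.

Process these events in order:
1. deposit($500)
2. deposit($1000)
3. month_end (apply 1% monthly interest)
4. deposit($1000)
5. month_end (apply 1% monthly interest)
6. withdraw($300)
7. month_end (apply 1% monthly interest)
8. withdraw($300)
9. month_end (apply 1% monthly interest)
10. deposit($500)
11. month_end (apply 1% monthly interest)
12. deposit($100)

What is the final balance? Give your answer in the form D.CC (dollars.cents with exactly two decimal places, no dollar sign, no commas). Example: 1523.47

Answer: 3132.49

Derivation:
After 1 (deposit($500)): balance=$1000.00 total_interest=$0.00
After 2 (deposit($1000)): balance=$2000.00 total_interest=$0.00
After 3 (month_end (apply 1% monthly interest)): balance=$2020.00 total_interest=$20.00
After 4 (deposit($1000)): balance=$3020.00 total_interest=$20.00
After 5 (month_end (apply 1% monthly interest)): balance=$3050.20 total_interest=$50.20
After 6 (withdraw($300)): balance=$2750.20 total_interest=$50.20
After 7 (month_end (apply 1% monthly interest)): balance=$2777.70 total_interest=$77.70
After 8 (withdraw($300)): balance=$2477.70 total_interest=$77.70
After 9 (month_end (apply 1% monthly interest)): balance=$2502.47 total_interest=$102.47
After 10 (deposit($500)): balance=$3002.47 total_interest=$102.47
After 11 (month_end (apply 1% monthly interest)): balance=$3032.49 total_interest=$132.49
After 12 (deposit($100)): balance=$3132.49 total_interest=$132.49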